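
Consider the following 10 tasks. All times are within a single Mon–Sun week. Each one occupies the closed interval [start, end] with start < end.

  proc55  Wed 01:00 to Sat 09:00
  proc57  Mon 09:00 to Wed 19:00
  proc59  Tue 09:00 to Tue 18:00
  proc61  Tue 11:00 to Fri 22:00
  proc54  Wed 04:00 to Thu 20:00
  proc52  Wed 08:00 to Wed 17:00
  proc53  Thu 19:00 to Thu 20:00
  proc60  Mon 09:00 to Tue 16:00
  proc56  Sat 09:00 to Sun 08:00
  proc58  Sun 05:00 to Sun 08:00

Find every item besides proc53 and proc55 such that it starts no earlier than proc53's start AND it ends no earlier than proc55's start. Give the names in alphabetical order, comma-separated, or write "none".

Conditions: its start is no earlier than proc53's start (X.start >= Thu 19:00) AND its end is no earlier than proc55's start (X.end >= Wed 01:00).
proc52: start Wed 08:00 >= Thu 19:00? ✗; end Wed 17:00 >= Wed 01:00? ✓ → no.
proc54: start Wed 04:00 >= Thu 19:00? ✗; end Thu 20:00 >= Wed 01:00? ✓ → no.
proc56: start Sat 09:00 >= Thu 19:00? ✓; end Sun 08:00 >= Wed 01:00? ✓ → yes.
proc57: start Mon 09:00 >= Thu 19:00? ✗; end Wed 19:00 >= Wed 01:00? ✓ → no.
proc58: start Sun 05:00 >= Thu 19:00? ✓; end Sun 08:00 >= Wed 01:00? ✓ → yes.
proc59: start Tue 09:00 >= Thu 19:00? ✗; end Tue 18:00 >= Wed 01:00? ✗ → no.
proc60: start Mon 09:00 >= Thu 19:00? ✗; end Tue 16:00 >= Wed 01:00? ✗ → no.
proc61: start Tue 11:00 >= Thu 19:00? ✗; end Fri 22:00 >= Wed 01:00? ✓ → no.
Result: proc56, proc58.

proc56, proc58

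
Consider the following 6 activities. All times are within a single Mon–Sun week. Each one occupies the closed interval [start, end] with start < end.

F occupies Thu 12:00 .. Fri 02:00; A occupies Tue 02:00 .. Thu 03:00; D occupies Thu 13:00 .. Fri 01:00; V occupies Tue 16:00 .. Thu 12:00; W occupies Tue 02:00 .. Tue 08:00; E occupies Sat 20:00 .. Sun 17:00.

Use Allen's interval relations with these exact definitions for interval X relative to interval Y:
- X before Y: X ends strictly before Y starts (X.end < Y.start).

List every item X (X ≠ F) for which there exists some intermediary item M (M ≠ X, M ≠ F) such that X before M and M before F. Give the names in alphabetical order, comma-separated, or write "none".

Target F = [Thu 12:00, Fri 02:00].
Intermediaries M with M before F: A, W.
Via A — items with X before A: none.
Via W — items with X before W: none.
Union: none.

none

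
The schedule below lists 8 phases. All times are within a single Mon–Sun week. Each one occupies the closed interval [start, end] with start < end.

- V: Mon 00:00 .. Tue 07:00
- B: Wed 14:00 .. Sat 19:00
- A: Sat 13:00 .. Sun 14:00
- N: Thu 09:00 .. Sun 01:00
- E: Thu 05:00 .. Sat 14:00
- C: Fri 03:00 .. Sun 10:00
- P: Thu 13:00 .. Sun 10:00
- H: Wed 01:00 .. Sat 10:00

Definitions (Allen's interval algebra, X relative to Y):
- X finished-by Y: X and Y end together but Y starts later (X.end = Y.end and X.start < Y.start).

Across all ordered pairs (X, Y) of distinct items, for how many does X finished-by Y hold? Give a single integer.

1

Checking all 56 ordered pairs for relation 'finished-by'; matching pairs in alphabetical order:
(P, C): P finished-by C ✓
Count: 1.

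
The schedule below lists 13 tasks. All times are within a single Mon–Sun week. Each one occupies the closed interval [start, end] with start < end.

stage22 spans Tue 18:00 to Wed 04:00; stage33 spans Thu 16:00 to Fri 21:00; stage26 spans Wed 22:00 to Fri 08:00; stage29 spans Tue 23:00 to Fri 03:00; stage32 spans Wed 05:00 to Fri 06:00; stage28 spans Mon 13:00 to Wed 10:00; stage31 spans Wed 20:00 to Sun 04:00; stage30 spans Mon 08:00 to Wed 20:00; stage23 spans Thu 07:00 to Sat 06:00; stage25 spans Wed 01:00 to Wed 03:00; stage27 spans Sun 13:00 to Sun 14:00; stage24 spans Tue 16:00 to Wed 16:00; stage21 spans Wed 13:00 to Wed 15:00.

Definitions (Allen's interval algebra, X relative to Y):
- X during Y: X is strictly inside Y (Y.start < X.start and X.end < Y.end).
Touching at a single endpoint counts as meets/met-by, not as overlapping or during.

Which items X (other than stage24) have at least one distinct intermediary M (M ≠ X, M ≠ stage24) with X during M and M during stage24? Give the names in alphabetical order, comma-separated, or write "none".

stage25

Target stage24 = [Tue 16:00, Wed 16:00].
Intermediaries M with M during stage24: stage21, stage22, stage25.
Via stage21 — items with X during stage21: none.
Via stage22 — items with X during stage22: stage25.
Via stage25 — items with X during stage25: none.
Union: stage25.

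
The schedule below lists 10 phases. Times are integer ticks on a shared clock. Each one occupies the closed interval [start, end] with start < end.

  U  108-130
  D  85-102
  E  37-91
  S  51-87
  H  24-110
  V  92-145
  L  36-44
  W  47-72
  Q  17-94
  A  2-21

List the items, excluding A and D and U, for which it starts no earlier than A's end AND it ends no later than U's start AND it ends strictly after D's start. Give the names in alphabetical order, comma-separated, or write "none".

Conditions: its start is no earlier than A's end (X.start >= 21) AND its end is no later than U's start (X.end <= 108) AND its end is strictly after D's start (X.end > 85).
E: start 37 >= 21? ✓; end 91 <= 108? ✓; end 91 > 85? ✓ → yes.
H: start 24 >= 21? ✓; end 110 <= 108? ✗; end 110 > 85? ✓ → no.
L: start 36 >= 21? ✓; end 44 <= 108? ✓; end 44 > 85? ✗ → no.
Q: start 17 >= 21? ✗; end 94 <= 108? ✓; end 94 > 85? ✓ → no.
S: start 51 >= 21? ✓; end 87 <= 108? ✓; end 87 > 85? ✓ → yes.
V: start 92 >= 21? ✓; end 145 <= 108? ✗; end 145 > 85? ✓ → no.
W: start 47 >= 21? ✓; end 72 <= 108? ✓; end 72 > 85? ✗ → no.
Result: E, S.

E, S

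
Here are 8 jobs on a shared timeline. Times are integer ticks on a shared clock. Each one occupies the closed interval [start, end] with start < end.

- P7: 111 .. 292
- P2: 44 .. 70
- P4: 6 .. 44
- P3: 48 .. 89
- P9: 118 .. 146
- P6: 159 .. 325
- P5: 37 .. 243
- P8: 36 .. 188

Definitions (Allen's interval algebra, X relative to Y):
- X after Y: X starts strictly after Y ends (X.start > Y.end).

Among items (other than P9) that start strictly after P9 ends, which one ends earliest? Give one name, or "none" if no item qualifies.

P6

Target P9 = [118, 146].
P2 [44, 70] → before → excluded.
P3 [48, 89] → before → excluded.
P4 [6, 44] → before → excluded.
P5 [37, 243] → contains → excluded.
P6 [159, 325] → after → candidate.
P7 [111, 292] → contains → excluded.
P8 [36, 188] → contains → excluded.
Among candidates, earliest end is 325 → P6.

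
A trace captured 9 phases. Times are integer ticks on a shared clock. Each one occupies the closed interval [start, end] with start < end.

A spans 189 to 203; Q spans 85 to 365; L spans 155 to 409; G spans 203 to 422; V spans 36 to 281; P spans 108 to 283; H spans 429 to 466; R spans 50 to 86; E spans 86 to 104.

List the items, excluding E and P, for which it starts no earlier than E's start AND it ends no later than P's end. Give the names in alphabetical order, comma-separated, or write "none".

Conditions: its start is no earlier than E's start (X.start >= 86) AND its end is no later than P's end (X.end <= 283).
A: start 189 >= 86? ✓; end 203 <= 283? ✓ → yes.
G: start 203 >= 86? ✓; end 422 <= 283? ✗ → no.
H: start 429 >= 86? ✓; end 466 <= 283? ✗ → no.
L: start 155 >= 86? ✓; end 409 <= 283? ✗ → no.
Q: start 85 >= 86? ✗; end 365 <= 283? ✗ → no.
R: start 50 >= 86? ✗; end 86 <= 283? ✓ → no.
V: start 36 >= 86? ✗; end 281 <= 283? ✓ → no.
Result: A.

A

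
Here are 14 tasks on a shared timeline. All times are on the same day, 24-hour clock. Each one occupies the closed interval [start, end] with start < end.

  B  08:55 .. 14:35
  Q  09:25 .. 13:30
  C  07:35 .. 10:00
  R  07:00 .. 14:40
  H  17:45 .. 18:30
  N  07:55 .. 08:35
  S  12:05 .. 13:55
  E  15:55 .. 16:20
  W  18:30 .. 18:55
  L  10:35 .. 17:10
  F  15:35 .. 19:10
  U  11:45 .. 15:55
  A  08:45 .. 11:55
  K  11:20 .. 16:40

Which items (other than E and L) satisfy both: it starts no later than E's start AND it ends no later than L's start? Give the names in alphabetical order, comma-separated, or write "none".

C, N

Conditions: its start is no later than E's start (X.start <= 15:55) AND its end is no later than L's start (X.end <= 10:35).
A: start 08:45 <= 15:55? ✓; end 11:55 <= 10:35? ✗ → no.
B: start 08:55 <= 15:55? ✓; end 14:35 <= 10:35? ✗ → no.
C: start 07:35 <= 15:55? ✓; end 10:00 <= 10:35? ✓ → yes.
F: start 15:35 <= 15:55? ✓; end 19:10 <= 10:35? ✗ → no.
H: start 17:45 <= 15:55? ✗; end 18:30 <= 10:35? ✗ → no.
K: start 11:20 <= 15:55? ✓; end 16:40 <= 10:35? ✗ → no.
N: start 07:55 <= 15:55? ✓; end 08:35 <= 10:35? ✓ → yes.
Q: start 09:25 <= 15:55? ✓; end 13:30 <= 10:35? ✗ → no.
R: start 07:00 <= 15:55? ✓; end 14:40 <= 10:35? ✗ → no.
S: start 12:05 <= 15:55? ✓; end 13:55 <= 10:35? ✗ → no.
U: start 11:45 <= 15:55? ✓; end 15:55 <= 10:35? ✗ → no.
W: start 18:30 <= 15:55? ✗; end 18:55 <= 10:35? ✗ → no.
Result: C, N.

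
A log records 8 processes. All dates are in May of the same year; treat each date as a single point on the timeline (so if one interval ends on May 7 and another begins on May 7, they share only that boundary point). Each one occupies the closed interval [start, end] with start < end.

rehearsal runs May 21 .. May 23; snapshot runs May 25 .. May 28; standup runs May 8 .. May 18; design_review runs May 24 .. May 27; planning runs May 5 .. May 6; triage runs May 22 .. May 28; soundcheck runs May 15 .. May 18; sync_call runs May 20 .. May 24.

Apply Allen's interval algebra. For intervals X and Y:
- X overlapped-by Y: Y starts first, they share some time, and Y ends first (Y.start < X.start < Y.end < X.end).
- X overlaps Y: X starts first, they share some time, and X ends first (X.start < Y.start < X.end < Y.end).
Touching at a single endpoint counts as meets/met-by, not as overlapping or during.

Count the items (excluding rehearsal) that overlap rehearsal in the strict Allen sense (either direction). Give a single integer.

Target rehearsal = [May 21, May 23].
design_review [May 24, May 27] → after → no.
planning [May 5, May 6] → before → no.
snapshot [May 25, May 28] → after → no.
soundcheck [May 15, May 18] → before → no.
standup [May 8, May 18] → before → no.
sync_call [May 20, May 24] → contains → no.
triage [May 22, May 28] → overlapped-by → counts.
Total: 1.

1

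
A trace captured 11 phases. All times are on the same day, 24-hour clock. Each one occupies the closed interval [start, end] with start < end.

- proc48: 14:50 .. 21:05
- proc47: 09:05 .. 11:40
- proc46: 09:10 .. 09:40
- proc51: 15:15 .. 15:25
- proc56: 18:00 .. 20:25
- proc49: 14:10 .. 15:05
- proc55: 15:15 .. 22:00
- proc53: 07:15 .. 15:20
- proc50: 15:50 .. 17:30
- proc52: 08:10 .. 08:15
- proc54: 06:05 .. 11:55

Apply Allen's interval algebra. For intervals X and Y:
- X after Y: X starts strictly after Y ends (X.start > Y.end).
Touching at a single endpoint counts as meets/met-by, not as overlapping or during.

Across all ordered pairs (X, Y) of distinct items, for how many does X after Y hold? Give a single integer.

35

Checking all 110 ordered pairs for relation 'after'; matching pairs in alphabetical order:
(proc46, proc52): proc46 after proc52 ✓
(proc47, proc52): proc47 after proc52 ✓
(proc48, proc46): proc48 after proc46 ✓
(proc48, proc47): proc48 after proc47 ✓
(proc48, proc52): proc48 after proc52 ✓
(proc48, proc54): proc48 after proc54 ✓
(proc49, proc46): proc49 after proc46 ✓
(proc49, proc47): proc49 after proc47 ✓
(proc49, proc52): proc49 after proc52 ✓
(proc49, proc54): proc49 after proc54 ✓
(proc50, proc46): proc50 after proc46 ✓
(proc50, proc47): proc50 after proc47 ✓
(proc50, proc49): proc50 after proc49 ✓
(proc50, proc51): proc50 after proc51 ✓
(proc50, proc52): proc50 after proc52 ✓
(proc50, proc53): proc50 after proc53 ✓
(proc50, proc54): proc50 after proc54 ✓
(proc51, proc46): proc51 after proc46 ✓
(proc51, proc47): proc51 after proc47 ✓
(proc51, proc49): proc51 after proc49 ✓
(proc51, proc52): proc51 after proc52 ✓
(proc51, proc54): proc51 after proc54 ✓
(proc55, proc46): proc55 after proc46 ✓
(proc55, proc47): proc55 after proc47 ✓
... plus 11 further pairs not listed.
Count: 35.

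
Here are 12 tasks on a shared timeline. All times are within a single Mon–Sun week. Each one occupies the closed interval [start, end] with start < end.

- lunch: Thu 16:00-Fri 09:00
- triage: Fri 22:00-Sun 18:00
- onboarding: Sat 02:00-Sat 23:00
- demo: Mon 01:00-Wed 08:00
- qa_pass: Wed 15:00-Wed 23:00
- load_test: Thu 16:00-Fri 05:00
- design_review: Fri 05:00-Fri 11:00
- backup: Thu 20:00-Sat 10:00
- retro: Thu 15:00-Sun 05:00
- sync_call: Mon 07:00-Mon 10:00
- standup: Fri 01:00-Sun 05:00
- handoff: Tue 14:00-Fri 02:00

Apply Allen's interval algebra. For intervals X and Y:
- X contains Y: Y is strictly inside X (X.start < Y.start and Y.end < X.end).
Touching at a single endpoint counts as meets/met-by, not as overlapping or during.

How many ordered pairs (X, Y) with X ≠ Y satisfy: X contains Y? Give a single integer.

Checking all 132 ordered pairs for relation 'contains'; matching pairs in alphabetical order:
(backup, design_review): backup contains design_review ✓
(demo, sync_call): demo contains sync_call ✓
(handoff, qa_pass): handoff contains qa_pass ✓
(retro, backup): retro contains backup ✓
(retro, design_review): retro contains design_review ✓
(retro, load_test): retro contains load_test ✓
(retro, lunch): retro contains lunch ✓
(retro, onboarding): retro contains onboarding ✓
(standup, design_review): standup contains design_review ✓
(standup, onboarding): standup contains onboarding ✓
(triage, onboarding): triage contains onboarding ✓
Count: 11.

11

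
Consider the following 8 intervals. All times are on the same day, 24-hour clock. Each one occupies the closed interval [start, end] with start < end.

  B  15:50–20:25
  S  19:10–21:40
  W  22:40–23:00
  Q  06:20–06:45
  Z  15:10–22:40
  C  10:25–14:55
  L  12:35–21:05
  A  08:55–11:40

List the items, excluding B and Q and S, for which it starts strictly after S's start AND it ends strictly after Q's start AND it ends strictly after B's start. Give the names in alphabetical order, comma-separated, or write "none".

W

Conditions: its start is strictly after S's start (X.start > 19:10) AND its end is strictly after Q's start (X.end > 06:20) AND its end is strictly after B's start (X.end > 15:50).
A: start 08:55 > 19:10? ✗; end 11:40 > 06:20? ✓; end 11:40 > 15:50? ✗ → no.
C: start 10:25 > 19:10? ✗; end 14:55 > 06:20? ✓; end 14:55 > 15:50? ✗ → no.
L: start 12:35 > 19:10? ✗; end 21:05 > 06:20? ✓; end 21:05 > 15:50? ✓ → no.
W: start 22:40 > 19:10? ✓; end 23:00 > 06:20? ✓; end 23:00 > 15:50? ✓ → yes.
Z: start 15:10 > 19:10? ✗; end 22:40 > 06:20? ✓; end 22:40 > 15:50? ✓ → no.
Result: W.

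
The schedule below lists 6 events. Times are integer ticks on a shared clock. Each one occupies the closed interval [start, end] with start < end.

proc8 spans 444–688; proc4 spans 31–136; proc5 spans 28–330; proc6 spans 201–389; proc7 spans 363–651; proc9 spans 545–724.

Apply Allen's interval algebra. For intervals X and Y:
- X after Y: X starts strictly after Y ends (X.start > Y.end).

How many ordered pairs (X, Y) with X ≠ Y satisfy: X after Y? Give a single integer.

9

Checking all 30 ordered pairs for relation 'after'; matching pairs in alphabetical order:
(proc6, proc4): proc6 after proc4 ✓
(proc7, proc4): proc7 after proc4 ✓
(proc7, proc5): proc7 after proc5 ✓
(proc8, proc4): proc8 after proc4 ✓
(proc8, proc5): proc8 after proc5 ✓
(proc8, proc6): proc8 after proc6 ✓
(proc9, proc4): proc9 after proc4 ✓
(proc9, proc5): proc9 after proc5 ✓
(proc9, proc6): proc9 after proc6 ✓
Count: 9.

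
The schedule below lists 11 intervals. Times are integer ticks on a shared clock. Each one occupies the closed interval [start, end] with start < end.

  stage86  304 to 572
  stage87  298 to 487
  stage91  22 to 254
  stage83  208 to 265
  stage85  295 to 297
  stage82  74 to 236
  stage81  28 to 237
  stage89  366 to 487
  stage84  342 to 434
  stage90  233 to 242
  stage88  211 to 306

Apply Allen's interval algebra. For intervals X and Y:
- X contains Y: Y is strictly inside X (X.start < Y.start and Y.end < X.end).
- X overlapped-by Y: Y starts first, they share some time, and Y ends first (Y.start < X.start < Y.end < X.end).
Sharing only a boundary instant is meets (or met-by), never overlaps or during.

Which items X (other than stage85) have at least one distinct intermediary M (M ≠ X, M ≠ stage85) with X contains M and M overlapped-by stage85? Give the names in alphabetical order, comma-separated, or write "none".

Target stage85 = [295, 297].
Intermediaries M with M overlapped-by stage85: none.
Union: none.

none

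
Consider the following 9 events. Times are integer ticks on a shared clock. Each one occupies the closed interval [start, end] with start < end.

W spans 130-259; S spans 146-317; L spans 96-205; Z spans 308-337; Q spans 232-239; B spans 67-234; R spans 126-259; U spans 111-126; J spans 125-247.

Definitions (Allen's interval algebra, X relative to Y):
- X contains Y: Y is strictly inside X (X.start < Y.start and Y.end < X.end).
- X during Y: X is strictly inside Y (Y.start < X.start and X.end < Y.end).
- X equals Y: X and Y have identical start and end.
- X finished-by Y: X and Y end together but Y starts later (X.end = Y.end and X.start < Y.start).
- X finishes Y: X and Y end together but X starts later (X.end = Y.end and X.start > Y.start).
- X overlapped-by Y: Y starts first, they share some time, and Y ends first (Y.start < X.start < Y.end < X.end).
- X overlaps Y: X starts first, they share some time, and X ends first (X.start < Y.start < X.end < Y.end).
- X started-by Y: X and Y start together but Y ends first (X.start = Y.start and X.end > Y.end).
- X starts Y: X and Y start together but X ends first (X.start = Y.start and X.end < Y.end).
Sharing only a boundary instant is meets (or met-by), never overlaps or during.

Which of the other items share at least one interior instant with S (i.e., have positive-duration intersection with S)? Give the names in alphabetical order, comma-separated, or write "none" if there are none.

Target S = [146, 317].
B [67, 234] → overlaps → yes.
J [125, 247] → overlaps → yes.
L [96, 205] → overlaps → yes.
Q [232, 239] → during → yes.
R [126, 259] → overlaps → yes.
U [111, 126] → before → no.
W [130, 259] → overlaps → yes.
Z [308, 337] → overlapped-by → yes.
Result: B, J, L, Q, R, W, Z.

B, J, L, Q, R, W, Z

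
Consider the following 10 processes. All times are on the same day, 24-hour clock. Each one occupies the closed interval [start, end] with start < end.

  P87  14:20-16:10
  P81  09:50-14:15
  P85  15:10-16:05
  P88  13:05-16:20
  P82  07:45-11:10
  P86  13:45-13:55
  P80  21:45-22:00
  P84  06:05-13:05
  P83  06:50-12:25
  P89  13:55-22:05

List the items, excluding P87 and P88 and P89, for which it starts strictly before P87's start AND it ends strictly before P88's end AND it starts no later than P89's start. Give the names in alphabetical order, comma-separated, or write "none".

Conditions: its start is strictly before P87's start (X.start < 14:20) AND its end is strictly before P88's end (X.end < 16:20) AND its start is no later than P89's start (X.start <= 13:55).
P80: start 21:45 < 14:20? ✗; end 22:00 < 16:20? ✗; start 21:45 <= 13:55? ✗ → no.
P81: start 09:50 < 14:20? ✓; end 14:15 < 16:20? ✓; start 09:50 <= 13:55? ✓ → yes.
P82: start 07:45 < 14:20? ✓; end 11:10 < 16:20? ✓; start 07:45 <= 13:55? ✓ → yes.
P83: start 06:50 < 14:20? ✓; end 12:25 < 16:20? ✓; start 06:50 <= 13:55? ✓ → yes.
P84: start 06:05 < 14:20? ✓; end 13:05 < 16:20? ✓; start 06:05 <= 13:55? ✓ → yes.
P85: start 15:10 < 14:20? ✗; end 16:05 < 16:20? ✓; start 15:10 <= 13:55? ✗ → no.
P86: start 13:45 < 14:20? ✓; end 13:55 < 16:20? ✓; start 13:45 <= 13:55? ✓ → yes.
Result: P81, P82, P83, P84, P86.

P81, P82, P83, P84, P86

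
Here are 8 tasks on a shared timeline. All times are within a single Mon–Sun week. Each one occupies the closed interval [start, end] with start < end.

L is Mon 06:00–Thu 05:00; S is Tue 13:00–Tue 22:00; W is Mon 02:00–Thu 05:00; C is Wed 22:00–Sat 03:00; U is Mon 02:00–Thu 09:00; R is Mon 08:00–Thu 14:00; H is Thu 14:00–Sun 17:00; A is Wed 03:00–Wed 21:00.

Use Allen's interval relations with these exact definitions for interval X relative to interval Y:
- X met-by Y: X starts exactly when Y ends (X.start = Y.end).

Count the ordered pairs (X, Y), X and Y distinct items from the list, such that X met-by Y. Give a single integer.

1

Checking all 56 ordered pairs for relation 'met-by'; matching pairs in alphabetical order:
(H, R): H met-by R ✓
Count: 1.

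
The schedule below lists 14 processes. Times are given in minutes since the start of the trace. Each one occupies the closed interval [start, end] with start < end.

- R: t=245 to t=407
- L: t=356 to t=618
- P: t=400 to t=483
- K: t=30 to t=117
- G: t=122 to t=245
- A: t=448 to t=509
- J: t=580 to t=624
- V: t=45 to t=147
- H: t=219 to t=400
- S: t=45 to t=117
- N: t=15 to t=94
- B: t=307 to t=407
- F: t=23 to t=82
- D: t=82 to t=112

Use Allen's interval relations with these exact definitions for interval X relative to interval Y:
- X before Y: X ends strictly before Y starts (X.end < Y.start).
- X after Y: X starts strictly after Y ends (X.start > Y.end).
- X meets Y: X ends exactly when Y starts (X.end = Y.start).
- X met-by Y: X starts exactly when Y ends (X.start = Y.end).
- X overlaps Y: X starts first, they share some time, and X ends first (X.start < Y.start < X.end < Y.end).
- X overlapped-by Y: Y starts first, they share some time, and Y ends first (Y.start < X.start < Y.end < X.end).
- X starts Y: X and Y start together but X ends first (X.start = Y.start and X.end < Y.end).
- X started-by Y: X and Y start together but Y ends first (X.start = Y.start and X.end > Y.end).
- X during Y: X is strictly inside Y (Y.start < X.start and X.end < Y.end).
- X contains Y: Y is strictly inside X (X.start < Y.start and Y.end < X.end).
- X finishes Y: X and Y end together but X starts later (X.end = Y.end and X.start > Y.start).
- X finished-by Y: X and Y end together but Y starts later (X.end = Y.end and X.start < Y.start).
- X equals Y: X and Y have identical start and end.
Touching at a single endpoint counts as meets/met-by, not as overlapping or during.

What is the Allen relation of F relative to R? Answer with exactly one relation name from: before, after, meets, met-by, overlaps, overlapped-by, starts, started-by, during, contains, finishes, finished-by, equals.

before

F = [t=23, t=82]; R = [t=245, t=407].
Compare endpoints: F.start < R.start, F.start < R.end, F.end < R.start, F.end < R.end.
That pattern is 'before'.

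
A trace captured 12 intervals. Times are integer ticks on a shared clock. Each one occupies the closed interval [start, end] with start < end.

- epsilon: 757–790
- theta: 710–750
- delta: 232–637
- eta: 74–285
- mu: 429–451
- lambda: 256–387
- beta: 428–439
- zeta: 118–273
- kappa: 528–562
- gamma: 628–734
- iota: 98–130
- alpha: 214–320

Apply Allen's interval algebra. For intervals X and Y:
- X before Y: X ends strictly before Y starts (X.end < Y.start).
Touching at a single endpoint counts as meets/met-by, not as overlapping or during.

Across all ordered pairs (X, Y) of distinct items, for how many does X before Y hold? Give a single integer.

48

Checking all 132 ordered pairs for relation 'before'; matching pairs in alphabetical order:
(alpha, beta): alpha before beta ✓
(alpha, epsilon): alpha before epsilon ✓
(alpha, gamma): alpha before gamma ✓
(alpha, kappa): alpha before kappa ✓
(alpha, mu): alpha before mu ✓
(alpha, theta): alpha before theta ✓
(beta, epsilon): beta before epsilon ✓
(beta, gamma): beta before gamma ✓
(beta, kappa): beta before kappa ✓
(beta, theta): beta before theta ✓
(delta, epsilon): delta before epsilon ✓
(delta, theta): delta before theta ✓
(eta, beta): eta before beta ✓
(eta, epsilon): eta before epsilon ✓
(eta, gamma): eta before gamma ✓
(eta, kappa): eta before kappa ✓
(eta, mu): eta before mu ✓
(eta, theta): eta before theta ✓
(gamma, epsilon): gamma before epsilon ✓
(iota, alpha): iota before alpha ✓
(iota, beta): iota before beta ✓
(iota, delta): iota before delta ✓
(iota, epsilon): iota before epsilon ✓
(iota, gamma): iota before gamma ✓
... plus 24 further pairs not listed.
Count: 48.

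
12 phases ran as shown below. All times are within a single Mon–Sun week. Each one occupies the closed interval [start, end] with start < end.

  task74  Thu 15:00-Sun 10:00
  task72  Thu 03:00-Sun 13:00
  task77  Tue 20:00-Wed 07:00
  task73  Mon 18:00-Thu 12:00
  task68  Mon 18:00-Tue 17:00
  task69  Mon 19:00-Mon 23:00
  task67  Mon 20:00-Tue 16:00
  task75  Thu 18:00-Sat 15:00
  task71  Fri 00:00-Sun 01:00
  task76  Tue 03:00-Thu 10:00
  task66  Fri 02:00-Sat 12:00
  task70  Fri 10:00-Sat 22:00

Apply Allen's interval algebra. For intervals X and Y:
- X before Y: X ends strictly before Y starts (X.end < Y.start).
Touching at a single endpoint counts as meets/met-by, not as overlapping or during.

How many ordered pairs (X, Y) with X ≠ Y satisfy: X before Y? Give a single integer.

38

Checking all 132 ordered pairs for relation 'before'; matching pairs in alphabetical order:
(task67, task66): task67 before task66 ✓
(task67, task70): task67 before task70 ✓
(task67, task71): task67 before task71 ✓
(task67, task72): task67 before task72 ✓
(task67, task74): task67 before task74 ✓
(task67, task75): task67 before task75 ✓
(task67, task77): task67 before task77 ✓
(task68, task66): task68 before task66 ✓
(task68, task70): task68 before task70 ✓
(task68, task71): task68 before task71 ✓
(task68, task72): task68 before task72 ✓
(task68, task74): task68 before task74 ✓
(task68, task75): task68 before task75 ✓
(task68, task77): task68 before task77 ✓
(task69, task66): task69 before task66 ✓
(task69, task70): task69 before task70 ✓
(task69, task71): task69 before task71 ✓
(task69, task72): task69 before task72 ✓
(task69, task74): task69 before task74 ✓
(task69, task75): task69 before task75 ✓
(task69, task76): task69 before task76 ✓
(task69, task77): task69 before task77 ✓
(task73, task66): task73 before task66 ✓
(task73, task70): task73 before task70 ✓
... plus 14 further pairs not listed.
Count: 38.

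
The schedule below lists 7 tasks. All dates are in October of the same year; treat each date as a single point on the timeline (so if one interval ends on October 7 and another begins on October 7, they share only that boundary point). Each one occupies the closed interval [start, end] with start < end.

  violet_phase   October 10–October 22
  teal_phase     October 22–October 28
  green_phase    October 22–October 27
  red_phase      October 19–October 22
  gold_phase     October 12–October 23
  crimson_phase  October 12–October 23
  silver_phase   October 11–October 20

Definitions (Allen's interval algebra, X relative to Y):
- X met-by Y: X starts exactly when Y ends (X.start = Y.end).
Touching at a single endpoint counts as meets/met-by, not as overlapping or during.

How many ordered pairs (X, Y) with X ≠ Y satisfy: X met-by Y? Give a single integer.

4

Checking all 42 ordered pairs for relation 'met-by'; matching pairs in alphabetical order:
(green_phase, red_phase): green_phase met-by red_phase ✓
(green_phase, violet_phase): green_phase met-by violet_phase ✓
(teal_phase, red_phase): teal_phase met-by red_phase ✓
(teal_phase, violet_phase): teal_phase met-by violet_phase ✓
Count: 4.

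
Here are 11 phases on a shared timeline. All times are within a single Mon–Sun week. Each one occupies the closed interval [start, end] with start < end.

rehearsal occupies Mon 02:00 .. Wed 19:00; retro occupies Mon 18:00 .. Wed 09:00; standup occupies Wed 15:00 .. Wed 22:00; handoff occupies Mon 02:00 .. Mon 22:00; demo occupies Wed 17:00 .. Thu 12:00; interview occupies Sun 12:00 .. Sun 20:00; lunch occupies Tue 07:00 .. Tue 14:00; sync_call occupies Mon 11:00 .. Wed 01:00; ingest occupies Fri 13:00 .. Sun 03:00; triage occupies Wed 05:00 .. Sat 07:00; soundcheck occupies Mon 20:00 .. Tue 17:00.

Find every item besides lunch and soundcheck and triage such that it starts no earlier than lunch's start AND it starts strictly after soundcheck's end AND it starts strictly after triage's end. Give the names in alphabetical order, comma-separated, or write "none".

interview

Conditions: its start is no earlier than lunch's start (X.start >= Tue 07:00) AND its start is strictly after soundcheck's end (X.start > Tue 17:00) AND its start is strictly after triage's end (X.start > Sat 07:00).
demo: start Wed 17:00 >= Tue 07:00? ✓; start Wed 17:00 > Tue 17:00? ✓; start Wed 17:00 > Sat 07:00? ✗ → no.
handoff: start Mon 02:00 >= Tue 07:00? ✗; start Mon 02:00 > Tue 17:00? ✗; start Mon 02:00 > Sat 07:00? ✗ → no.
ingest: start Fri 13:00 >= Tue 07:00? ✓; start Fri 13:00 > Tue 17:00? ✓; start Fri 13:00 > Sat 07:00? ✗ → no.
interview: start Sun 12:00 >= Tue 07:00? ✓; start Sun 12:00 > Tue 17:00? ✓; start Sun 12:00 > Sat 07:00? ✓ → yes.
rehearsal: start Mon 02:00 >= Tue 07:00? ✗; start Mon 02:00 > Tue 17:00? ✗; start Mon 02:00 > Sat 07:00? ✗ → no.
retro: start Mon 18:00 >= Tue 07:00? ✗; start Mon 18:00 > Tue 17:00? ✗; start Mon 18:00 > Sat 07:00? ✗ → no.
standup: start Wed 15:00 >= Tue 07:00? ✓; start Wed 15:00 > Tue 17:00? ✓; start Wed 15:00 > Sat 07:00? ✗ → no.
sync_call: start Mon 11:00 >= Tue 07:00? ✗; start Mon 11:00 > Tue 17:00? ✗; start Mon 11:00 > Sat 07:00? ✗ → no.
Result: interview.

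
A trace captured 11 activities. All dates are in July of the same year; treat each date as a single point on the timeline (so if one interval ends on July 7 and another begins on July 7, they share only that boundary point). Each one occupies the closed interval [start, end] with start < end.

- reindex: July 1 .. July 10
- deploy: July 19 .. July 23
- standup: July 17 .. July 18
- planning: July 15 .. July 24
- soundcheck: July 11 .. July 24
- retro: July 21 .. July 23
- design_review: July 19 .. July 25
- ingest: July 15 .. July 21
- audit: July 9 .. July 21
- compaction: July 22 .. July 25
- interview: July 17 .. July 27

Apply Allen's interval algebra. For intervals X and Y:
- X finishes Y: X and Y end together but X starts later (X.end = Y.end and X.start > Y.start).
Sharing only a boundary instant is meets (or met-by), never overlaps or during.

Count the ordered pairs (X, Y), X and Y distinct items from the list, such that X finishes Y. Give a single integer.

4

Checking all 110 ordered pairs for relation 'finishes'; matching pairs in alphabetical order:
(compaction, design_review): compaction finishes design_review ✓
(ingest, audit): ingest finishes audit ✓
(planning, soundcheck): planning finishes soundcheck ✓
(retro, deploy): retro finishes deploy ✓
Count: 4.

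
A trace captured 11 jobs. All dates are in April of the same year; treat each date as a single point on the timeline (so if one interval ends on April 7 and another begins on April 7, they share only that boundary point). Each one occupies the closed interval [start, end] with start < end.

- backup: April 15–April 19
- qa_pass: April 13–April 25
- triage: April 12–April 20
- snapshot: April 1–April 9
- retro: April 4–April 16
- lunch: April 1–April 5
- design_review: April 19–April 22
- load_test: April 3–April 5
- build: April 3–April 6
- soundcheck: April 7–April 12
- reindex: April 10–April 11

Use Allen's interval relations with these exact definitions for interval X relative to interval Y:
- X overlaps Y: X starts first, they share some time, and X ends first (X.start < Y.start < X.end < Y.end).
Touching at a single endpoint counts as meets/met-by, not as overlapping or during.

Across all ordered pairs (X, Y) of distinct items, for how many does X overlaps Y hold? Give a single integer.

11

Checking all 110 ordered pairs for relation 'overlaps'; matching pairs in alphabetical order:
(build, retro): build overlaps retro ✓
(load_test, retro): load_test overlaps retro ✓
(lunch, build): lunch overlaps build ✓
(lunch, retro): lunch overlaps retro ✓
(retro, backup): retro overlaps backup ✓
(retro, qa_pass): retro overlaps qa_pass ✓
(retro, triage): retro overlaps triage ✓
(snapshot, retro): snapshot overlaps retro ✓
(snapshot, soundcheck): snapshot overlaps soundcheck ✓
(triage, design_review): triage overlaps design_review ✓
(triage, qa_pass): triage overlaps qa_pass ✓
Count: 11.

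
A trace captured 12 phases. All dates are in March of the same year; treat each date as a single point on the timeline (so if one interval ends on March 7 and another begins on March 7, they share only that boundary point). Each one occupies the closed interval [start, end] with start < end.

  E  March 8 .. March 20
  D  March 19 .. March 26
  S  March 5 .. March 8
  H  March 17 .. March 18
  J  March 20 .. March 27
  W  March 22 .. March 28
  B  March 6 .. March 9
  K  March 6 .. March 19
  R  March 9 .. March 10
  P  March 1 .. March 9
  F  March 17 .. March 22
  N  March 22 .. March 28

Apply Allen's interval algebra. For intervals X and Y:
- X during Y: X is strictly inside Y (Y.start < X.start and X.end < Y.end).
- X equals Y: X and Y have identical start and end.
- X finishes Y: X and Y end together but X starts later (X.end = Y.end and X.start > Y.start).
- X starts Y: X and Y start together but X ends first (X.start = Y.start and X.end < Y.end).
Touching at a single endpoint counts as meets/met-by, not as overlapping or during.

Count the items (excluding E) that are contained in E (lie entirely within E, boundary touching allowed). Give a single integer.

Target E = [March 8, March 20].
B [March 6, March 9] → overlaps → no.
D [March 19, March 26] → overlapped-by → no.
F [March 17, March 22] → overlapped-by → no.
H [March 17, March 18] → during → counts.
J [March 20, March 27] → met-by → no.
K [March 6, March 19] → overlaps → no.
N [March 22, March 28] → after → no.
P [March 1, March 9] → overlaps → no.
R [March 9, March 10] → during → counts.
S [March 5, March 8] → meets → no.
W [March 22, March 28] → after → no.
Total: 2.

2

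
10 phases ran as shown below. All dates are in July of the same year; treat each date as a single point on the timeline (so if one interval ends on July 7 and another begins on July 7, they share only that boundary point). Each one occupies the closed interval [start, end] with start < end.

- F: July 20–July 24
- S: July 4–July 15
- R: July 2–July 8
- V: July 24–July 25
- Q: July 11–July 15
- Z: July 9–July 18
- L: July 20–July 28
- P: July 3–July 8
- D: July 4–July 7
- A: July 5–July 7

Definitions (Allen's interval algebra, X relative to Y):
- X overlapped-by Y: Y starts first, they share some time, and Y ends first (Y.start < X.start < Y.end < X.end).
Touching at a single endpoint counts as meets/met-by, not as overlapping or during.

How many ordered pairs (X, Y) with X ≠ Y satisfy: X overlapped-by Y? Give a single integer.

Checking all 90 ordered pairs for relation 'overlapped-by'; matching pairs in alphabetical order:
(S, P): S overlapped-by P ✓
(S, R): S overlapped-by R ✓
(Z, S): Z overlapped-by S ✓
Count: 3.

3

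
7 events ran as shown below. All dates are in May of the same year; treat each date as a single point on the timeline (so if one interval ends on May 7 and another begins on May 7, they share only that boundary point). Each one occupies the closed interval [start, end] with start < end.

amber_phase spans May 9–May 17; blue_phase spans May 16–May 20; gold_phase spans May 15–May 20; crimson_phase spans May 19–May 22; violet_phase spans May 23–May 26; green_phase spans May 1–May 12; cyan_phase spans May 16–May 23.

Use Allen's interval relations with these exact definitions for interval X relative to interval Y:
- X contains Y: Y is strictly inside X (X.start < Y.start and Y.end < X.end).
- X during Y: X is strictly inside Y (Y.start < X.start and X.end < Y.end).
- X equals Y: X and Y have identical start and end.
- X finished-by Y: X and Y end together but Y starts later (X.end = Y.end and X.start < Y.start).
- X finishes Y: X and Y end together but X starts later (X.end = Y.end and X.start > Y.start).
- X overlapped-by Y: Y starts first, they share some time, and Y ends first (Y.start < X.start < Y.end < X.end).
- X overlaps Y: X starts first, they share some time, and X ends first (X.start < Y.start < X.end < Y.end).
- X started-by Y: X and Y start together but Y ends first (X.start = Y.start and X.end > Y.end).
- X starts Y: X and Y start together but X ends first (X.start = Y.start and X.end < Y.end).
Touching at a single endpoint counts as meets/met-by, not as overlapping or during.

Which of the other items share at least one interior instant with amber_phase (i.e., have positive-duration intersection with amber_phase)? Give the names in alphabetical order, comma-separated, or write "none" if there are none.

Target amber_phase = [May 9, May 17].
blue_phase [May 16, May 20] → overlapped-by → yes.
crimson_phase [May 19, May 22] → after → no.
cyan_phase [May 16, May 23] → overlapped-by → yes.
gold_phase [May 15, May 20] → overlapped-by → yes.
green_phase [May 1, May 12] → overlaps → yes.
violet_phase [May 23, May 26] → after → no.
Result: blue_phase, cyan_phase, gold_phase, green_phase.

blue_phase, cyan_phase, gold_phase, green_phase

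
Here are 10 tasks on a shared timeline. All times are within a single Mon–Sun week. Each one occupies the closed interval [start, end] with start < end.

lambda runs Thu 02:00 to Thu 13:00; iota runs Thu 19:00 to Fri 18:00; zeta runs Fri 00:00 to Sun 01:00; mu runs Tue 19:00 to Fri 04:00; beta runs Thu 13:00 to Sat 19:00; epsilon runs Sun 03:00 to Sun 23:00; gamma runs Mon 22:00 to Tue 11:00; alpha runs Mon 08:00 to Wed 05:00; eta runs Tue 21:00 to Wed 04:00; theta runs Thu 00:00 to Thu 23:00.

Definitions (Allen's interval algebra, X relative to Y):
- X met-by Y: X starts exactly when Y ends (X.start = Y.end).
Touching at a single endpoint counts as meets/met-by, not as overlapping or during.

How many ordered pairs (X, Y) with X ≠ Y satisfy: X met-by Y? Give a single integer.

Checking all 90 ordered pairs for relation 'met-by'; matching pairs in alphabetical order:
(beta, lambda): beta met-by lambda ✓
Count: 1.

1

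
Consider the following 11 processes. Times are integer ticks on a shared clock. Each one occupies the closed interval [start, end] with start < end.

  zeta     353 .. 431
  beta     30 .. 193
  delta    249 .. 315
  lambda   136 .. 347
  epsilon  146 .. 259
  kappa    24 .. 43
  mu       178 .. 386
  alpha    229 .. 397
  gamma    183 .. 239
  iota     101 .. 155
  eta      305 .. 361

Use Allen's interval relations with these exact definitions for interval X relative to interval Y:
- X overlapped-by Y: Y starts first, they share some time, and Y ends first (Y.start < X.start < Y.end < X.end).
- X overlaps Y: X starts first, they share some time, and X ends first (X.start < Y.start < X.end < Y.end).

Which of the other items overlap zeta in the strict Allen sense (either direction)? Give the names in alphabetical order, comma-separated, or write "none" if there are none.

Target zeta = [353, 431].
alpha [229, 397] → overlaps → yes.
beta [30, 193] → before → no.
delta [249, 315] → before → no.
epsilon [146, 259] → before → no.
eta [305, 361] → overlaps → yes.
gamma [183, 239] → before → no.
iota [101, 155] → before → no.
kappa [24, 43] → before → no.
lambda [136, 347] → before → no.
mu [178, 386] → overlaps → yes.
Result: alpha, eta, mu.

alpha, eta, mu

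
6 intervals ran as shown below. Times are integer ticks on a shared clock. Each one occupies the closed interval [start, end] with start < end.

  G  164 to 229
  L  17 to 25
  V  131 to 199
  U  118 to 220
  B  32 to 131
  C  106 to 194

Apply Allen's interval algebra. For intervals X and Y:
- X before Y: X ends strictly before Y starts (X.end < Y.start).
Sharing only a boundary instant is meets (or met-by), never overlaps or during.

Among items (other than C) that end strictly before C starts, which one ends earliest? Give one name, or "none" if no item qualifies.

L

Target C = [106, 194].
B [32, 131] → overlaps → excluded.
G [164, 229] → overlapped-by → excluded.
L [17, 25] → before → candidate.
U [118, 220] → overlapped-by → excluded.
V [131, 199] → overlapped-by → excluded.
Among candidates, earliest end is 25 → L.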